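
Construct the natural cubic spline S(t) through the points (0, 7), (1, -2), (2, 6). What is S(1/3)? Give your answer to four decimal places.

Write M_i for S''(x_i). With h_i = 1, 1 and divided differences Δ_i = -9, 8, the continuity of S' gives the tridiagonal system
  1·M_0 + 4·M_1 + 1·M_2 = 6(Δ_1 - Δ_0) = 102
Natural end conditions: M_0 = M_2 = 0.
Forward elimination and back-substitution give M_0 = 0, M_1 = 51/2, M_2 = 0.
On [0, 1], S(t) = 7 - 53/4·t + 0·t² + 17/4·t³.
With t = 1/3: S(1/3) = 74/27.

2.7407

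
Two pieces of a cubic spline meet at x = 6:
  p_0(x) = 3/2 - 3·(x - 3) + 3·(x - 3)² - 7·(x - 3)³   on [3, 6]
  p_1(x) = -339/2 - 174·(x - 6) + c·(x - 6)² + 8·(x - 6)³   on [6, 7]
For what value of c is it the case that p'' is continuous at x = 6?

p_0''(x) = 6 - 42·(x - 3), so p_0''(6) = -120. On the right, p_1''(6) = 2c, so c = -60.

-60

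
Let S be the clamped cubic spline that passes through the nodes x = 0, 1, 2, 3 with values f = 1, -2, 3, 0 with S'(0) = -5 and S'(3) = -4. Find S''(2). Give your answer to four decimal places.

With σ_i denoting the second derivative at x_i, h_i = 1, 1, 1, and Δ_i = (y_(i+1) − y_i)/h_i = -3, 5, -3:
  1·σ_0 + 4·σ_1 + 1·σ_2 = 6(Δ_1 - Δ_0) = 48
  1·σ_1 + 4·σ_2 + 1·σ_3 = 6(Δ_2 - Δ_1) = -48
Clamped end conditions give two more equations: 2h_0·σ_0 + h_0·σ_1 = 6(Δ_0 - S'(0)) = 12 and h_2·σ_2 + 2h_2·σ_3 = 6(S'(3) - Δ_2) = -6.
Hence σ_0 = -38/15, σ_1 = 256/15, σ_2 = -266/15, σ_3 = 88/15.

-17.7333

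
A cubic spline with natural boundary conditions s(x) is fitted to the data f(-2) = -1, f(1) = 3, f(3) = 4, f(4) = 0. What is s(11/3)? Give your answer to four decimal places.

1.5626

With M_i denoting the second derivative at x_i, h_i = 3, 2, 1, and Δ_i = (y_(i+1) − y_i)/h_i = 4/3, 1/2, -4:
  3·M_0 + 10·M_1 + 2·M_2 = 6(Δ_1 - Δ_0) = -5
  2·M_1 + 6·M_2 + 1·M_3 = 6(Δ_2 - Δ_1) = -27
Natural end conditions: M_0 = M_3 = 0.
Hence M_0 = 0, M_1 = 3/7, M_2 = -65/14, M_3 = 0.
On [3, 4], s(x) = 4 - 103/42·(x - 3) - 65/28·(x - 3)² + 65/84·(x - 3)³.
With (x - 3) = 2/3: s(11/3) = 886/567.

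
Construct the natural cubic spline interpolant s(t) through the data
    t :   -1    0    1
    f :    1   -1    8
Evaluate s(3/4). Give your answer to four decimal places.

Let m_i = s''(x_i). Step sizes h_i = 1, 1; slopes of the chords Δ_i = (y_(i+1) - y_i)/h_i = -2, 9.
  1·m_0 + 4·m_1 + 1·m_2 = 6(Δ_1 - Δ_0) = 66
Natural end conditions: m_0 = m_2 = 0.
Solving: m_0 = 0, m_1 = 33/2, m_2 = 0.
On [0, 1], s(t) = -1 + 7/2·t + 33/4·t² - 11/4·t³.
With t = 3/4: s(3/4) = 1307/256.

5.1055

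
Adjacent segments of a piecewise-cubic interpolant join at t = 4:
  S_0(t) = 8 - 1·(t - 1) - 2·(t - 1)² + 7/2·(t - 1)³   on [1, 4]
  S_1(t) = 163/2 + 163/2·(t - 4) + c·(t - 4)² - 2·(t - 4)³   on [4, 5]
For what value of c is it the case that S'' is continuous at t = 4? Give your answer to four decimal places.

29.5000

S_0''(t) = -4 + 21·(t - 1), so S_0''(4) = 59. On the right, S_1''(4) = 2c, so c = 59/2.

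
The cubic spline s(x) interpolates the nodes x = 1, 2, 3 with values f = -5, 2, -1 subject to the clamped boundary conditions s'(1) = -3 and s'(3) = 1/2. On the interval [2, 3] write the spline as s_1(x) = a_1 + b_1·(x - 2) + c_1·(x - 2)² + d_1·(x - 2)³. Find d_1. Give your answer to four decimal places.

10.1250

With m_i denoting the second derivative at x_i, h_i = 1, 1, and Δ_i = (y_(i+1) − y_i)/h_i = 7, -3:
  1·m_0 + 4·m_1 + 1·m_2 = 6(Δ_1 - Δ_0) = -60
Clamped end conditions give two more equations: 2h_0·m_0 + h_0·m_1 = 6(Δ_0 - s'(1)) = 60 and h_1·m_1 + 2h_1·m_2 = 6(s'(3) - Δ_1) = 21.
Hence m_0 = 187/4, m_1 = -67/2, m_2 = 109/4.
On [2, 3], with s_1(x) = a_1 + b_1·(x - 2) + c_1·(x - 2)² + d_1·(x - 2)³: c_1 = m_1/2 = -67/4, d_1 = (m_2 - m_1)/(6h_1) = 81/8, b_1 = Δ_1 - h_1(2m_1 + m_2)/6 = 29/8.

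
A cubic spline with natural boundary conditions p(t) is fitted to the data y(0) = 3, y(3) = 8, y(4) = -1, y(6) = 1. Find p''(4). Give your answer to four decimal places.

Write m_i for p''(x_i). With h_i = 3, 1, 2 and divided differences Δ_i = 5/3, -9, 1, the continuity of p' gives the tridiagonal system
  3·m_0 + 8·m_1 + 1·m_2 = 6(Δ_1 - Δ_0) = -64
  1·m_1 + 6·m_2 + 2·m_3 = 6(Δ_2 - Δ_1) = 60
Natural end conditions: m_0 = m_3 = 0.
Forward elimination and back-substitution give m_0 = 0, m_1 = -444/47, m_2 = 544/47, m_3 = 0.

11.5745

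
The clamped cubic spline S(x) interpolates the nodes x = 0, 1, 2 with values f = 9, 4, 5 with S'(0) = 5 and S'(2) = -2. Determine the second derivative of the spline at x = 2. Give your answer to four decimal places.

Put M_i = S'' at the i-th knot. Here h = (1, 1) and Δ = (-5, 1), so the interior equations h_(i-1)·M_(i-1) + 2(h_(i-1)+h_i)·M_i + h_i·M_(i+1) = 6(Δ_i − Δ_(i-1)) read
  1·M_0 + 4·M_1 + 1·M_2 = 6(Δ_1 - Δ_0) = 36
Clamped end conditions give two more equations: 2h_0·M_0 + h_0·M_1 = 6(Δ_0 - S'(0)) = -60 and h_1·M_1 + 2h_1·M_2 = 6(S'(2) - Δ_1) = -18.
Solving the tridiagonal system: M_0 = -85/2, M_1 = 25, M_2 = -43/2.

-21.5000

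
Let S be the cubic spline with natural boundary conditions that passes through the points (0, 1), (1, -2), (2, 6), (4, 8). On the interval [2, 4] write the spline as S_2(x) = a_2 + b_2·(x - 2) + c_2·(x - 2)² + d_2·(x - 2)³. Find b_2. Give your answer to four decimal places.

With m_i denoting the second derivative at x_i, h_i = 1, 1, 2, and Δ_i = (y_(i+1) − y_i)/h_i = -3, 8, 1:
  1·m_0 + 4·m_1 + 1·m_2 = 6(Δ_1 - Δ_0) = 66
  1·m_1 + 6·m_2 + 2·m_3 = 6(Δ_2 - Δ_1) = -42
Natural end conditions: m_0 = m_3 = 0.
Hence m_0 = 0, m_1 = 438/23, m_2 = -234/23, m_3 = 0.
On [2, 4], with S_2(x) = a_2 + b_2·(x - 2) + c_2·(x - 2)² + d_2·(x - 2)³: c_2 = m_2/2 = -117/23, d_2 = (m_3 - m_2)/(6h_2) = 39/46, b_2 = Δ_2 - h_2(2m_2 + m_3)/6 = 179/23.

7.7826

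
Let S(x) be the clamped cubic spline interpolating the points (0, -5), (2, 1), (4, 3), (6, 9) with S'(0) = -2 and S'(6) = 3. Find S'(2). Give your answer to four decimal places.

Write M_i for S''(x_i). With h_i = 2, 2, 2 and divided differences Δ_i = 3, 1, 3, the continuity of S' gives the tridiagonal system
  2·M_0 + 8·M_1 + 2·M_2 = 6(Δ_1 - Δ_0) = -12
  2·M_1 + 8·M_2 + 2·M_3 = 6(Δ_2 - Δ_1) = 12
Clamped end conditions give two more equations: 2h_0·M_0 + h_0·M_1 = 6(Δ_0 - S'(0)) = 30 and h_2·M_2 + 2h_2·M_3 = 6(S'(6) - Δ_2) = 0.
Solving the tridiagonal system: M_0 = 148/15, M_1 = -71/15, M_2 = 46/15, M_3 = -23/15.
On [2, 4], S'(x) = b_1 + 2c_1·(x - 2) + 3d_1·(x - 2)² with b_1 = Δ_1 - h_1(2M_1 + M_2)/6 = 47/15, c_1 = M_1/2 = -71/30, d_1 = (M_2 - M_1)/(6h_1) = 13/20. So S'(2) = 47/15.

3.1333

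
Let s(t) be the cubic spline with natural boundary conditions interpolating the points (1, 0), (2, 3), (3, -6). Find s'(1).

6

Put M_i = s'' at the i-th knot. Here h = (1, 1) and Δ = (3, -9), so the interior equations h_(i-1)·M_(i-1) + 2(h_(i-1)+h_i)·M_i + h_i·M_(i+1) = 6(Δ_i − Δ_(i-1)) read
  1·M_0 + 4·M_1 + 1·M_2 = 6(Δ_1 - Δ_0) = -72
Natural end conditions: M_0 = M_2 = 0.
Solving the tridiagonal system: M_0 = 0, M_1 = -18, M_2 = 0.
On [1, 2], s'(t) = b_0 + 2c_0·(t - 1) + 3d_0·(t - 1)² with b_0 = Δ_0 - h_0(2M_0 + M_1)/6 = 6, c_0 = M_0/2 = 0, d_0 = (M_1 - M_0)/(6h_0) = -3. So s'(1) = 6.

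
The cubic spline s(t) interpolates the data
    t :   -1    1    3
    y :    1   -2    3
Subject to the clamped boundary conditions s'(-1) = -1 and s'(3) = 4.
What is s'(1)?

With M_i denoting the second derivative at x_i, h_i = 2, 2, and Δ_i = (y_(i+1) − y_i)/h_i = -3/2, 5/2:
  2·M_0 + 8·M_1 + 2·M_2 = 6(Δ_1 - Δ_0) = 24
Clamped end conditions give two more equations: 2h_0·M_0 + h_0·M_1 = 6(Δ_0 - s'(-1)) = -3 and h_1·M_1 + 2h_1·M_2 = 6(s'(3) - Δ_1) = 9.
Hence M_0 = -5/2, M_1 = 7/2, M_2 = 1/2.
On [1, 3], s'(t) = b_1 + 2c_1·(t - 1) + 3d_1·(t - 1)² with b_1 = Δ_1 - h_1(2M_1 + M_2)/6 = 0, c_1 = M_1/2 = 7/4, d_1 = (M_2 - M_1)/(6h_1) = -1/4. So s'(1) = 0.

0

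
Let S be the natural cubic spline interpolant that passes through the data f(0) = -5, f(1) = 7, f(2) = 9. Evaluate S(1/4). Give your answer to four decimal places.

-1.4141

Put σ_i = S'' at the i-th knot. Here h = (1, 1) and Δ = (12, 2), so the interior equations h_(i-1)·σ_(i-1) + 2(h_(i-1)+h_i)·σ_i + h_i·σ_(i+1) = 6(Δ_i − Δ_(i-1)) read
  1·σ_0 + 4·σ_1 + 1·σ_2 = 6(Δ_1 - Δ_0) = -60
Natural end conditions: σ_0 = σ_2 = 0.
Forward elimination and back-substitution give σ_0 = 0, σ_1 = -15, σ_2 = 0.
On [0, 1], S(x) = -5 + 29/2·x + 0·x² - 5/2·x³.
With x = 1/4: S(1/4) = -181/128.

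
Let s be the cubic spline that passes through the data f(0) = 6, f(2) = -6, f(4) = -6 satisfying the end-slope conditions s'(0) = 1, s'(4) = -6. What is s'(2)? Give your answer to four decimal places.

Put m_i = s'' at the i-th knot. Here h = (2, 2) and Δ = (-6, 0), so the interior equations h_(i-1)·m_(i-1) + 2(h_(i-1)+h_i)·m_i + h_i·m_(i+1) = 6(Δ_i − Δ_(i-1)) read
  2·m_0 + 8·m_1 + 2·m_2 = 6(Δ_1 - Δ_0) = 36
Clamped end conditions give two more equations: 2h_0·m_0 + h_0·m_1 = 6(Δ_0 - s'(0)) = -42 and h_1·m_1 + 2h_1·m_2 = 6(s'(4) - Δ_1) = -36.
Solving: m_0 = -67/4, m_1 = 25/2, m_2 = -61/4.
On [2, 4], s'(x) = b_1 + 2c_1·(x - 2) + 3d_1·(x - 2)² with b_1 = Δ_1 - h_1(2m_1 + m_2)/6 = -13/4, c_1 = m_1/2 = 25/4, d_1 = (m_2 - m_1)/(6h_1) = -37/16. So s'(2) = -13/4.

-3.2500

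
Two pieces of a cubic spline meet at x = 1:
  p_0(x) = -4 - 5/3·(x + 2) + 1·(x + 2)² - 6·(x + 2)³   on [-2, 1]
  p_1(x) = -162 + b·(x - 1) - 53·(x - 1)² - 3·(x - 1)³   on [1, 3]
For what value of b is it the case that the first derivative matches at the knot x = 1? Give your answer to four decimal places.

-157.6667

p_0'(x) = -5/3 + 2·(x + 2) - 18·(x + 2)², so p_0'(1) = -473/3. On the right, p_1'(1) = b, so b = -473/3.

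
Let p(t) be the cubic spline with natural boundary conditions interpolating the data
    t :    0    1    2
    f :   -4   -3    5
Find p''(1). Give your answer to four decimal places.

Put m_i = p'' at the i-th knot. Here h = (1, 1) and Δ = (1, 8), so the interior equations h_(i-1)·m_(i-1) + 2(h_(i-1)+h_i)·m_i + h_i·m_(i+1) = 6(Δ_i − Δ_(i-1)) read
  1·m_0 + 4·m_1 + 1·m_2 = 6(Δ_1 - Δ_0) = 42
Natural end conditions: m_0 = m_2 = 0.
Solving: m_0 = 0, m_1 = 21/2, m_2 = 0.

10.5000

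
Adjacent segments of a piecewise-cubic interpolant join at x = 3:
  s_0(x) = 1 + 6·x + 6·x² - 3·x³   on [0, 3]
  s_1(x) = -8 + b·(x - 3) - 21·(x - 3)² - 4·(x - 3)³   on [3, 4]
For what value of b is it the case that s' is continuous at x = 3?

s_0'(x) = 6 + 12·x - 9·x², so s_0'(3) = -39. On the right, s_1'(3) = b, so b = -39.

-39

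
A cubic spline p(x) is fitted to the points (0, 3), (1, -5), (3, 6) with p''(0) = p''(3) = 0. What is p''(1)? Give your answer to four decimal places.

Put σ_i = p'' at the i-th knot. Here h = (1, 2) and Δ = (-8, 11/2), so the interior equations h_(i-1)·σ_(i-1) + 2(h_(i-1)+h_i)·σ_i + h_i·σ_(i+1) = 6(Δ_i − Δ_(i-1)) read
  1·σ_0 + 6·σ_1 + 2·σ_2 = 6(Δ_1 - Δ_0) = 81
Natural end conditions: σ_0 = σ_2 = 0.
Forward elimination and back-substitution give σ_0 = 0, σ_1 = 27/2, σ_2 = 0.

13.5000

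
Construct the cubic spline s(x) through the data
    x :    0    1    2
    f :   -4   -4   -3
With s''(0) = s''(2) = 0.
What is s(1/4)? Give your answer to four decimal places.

-4.0586

Write m_i for s''(x_i). With h_i = 1, 1 and divided differences Δ_i = 0, 1, the continuity of s' gives the tridiagonal system
  1·m_0 + 4·m_1 + 1·m_2 = 6(Δ_1 - Δ_0) = 6
Natural end conditions: m_0 = m_2 = 0.
Solving the tridiagonal system: m_0 = 0, m_1 = 3/2, m_2 = 0.
On [0, 1], s(x) = -4 - 1/4·x + 0·x² + 1/4·x³.
With x = 1/4: s(1/4) = -1039/256.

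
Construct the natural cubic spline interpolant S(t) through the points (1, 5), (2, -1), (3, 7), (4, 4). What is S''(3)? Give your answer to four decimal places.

With M_i denoting the second derivative at x_i, h_i = 1, 1, 1, and Δ_i = (y_(i+1) − y_i)/h_i = -6, 8, -3:
  1·M_0 + 4·M_1 + 1·M_2 = 6(Δ_1 - Δ_0) = 84
  1·M_1 + 4·M_2 + 1·M_3 = 6(Δ_2 - Δ_1) = -66
Natural end conditions: M_0 = M_3 = 0.
Solving: M_0 = 0, M_1 = 134/5, M_2 = -116/5, M_3 = 0.

-23.2000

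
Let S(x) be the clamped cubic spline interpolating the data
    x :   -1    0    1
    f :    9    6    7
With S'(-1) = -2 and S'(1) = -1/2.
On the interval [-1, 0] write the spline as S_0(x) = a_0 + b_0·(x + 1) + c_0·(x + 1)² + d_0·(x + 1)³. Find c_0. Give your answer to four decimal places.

-4.1250

Let M_i = S''(x_i). Step sizes h_i = 1, 1; slopes of the chords Δ_i = (y_(i+1) - y_i)/h_i = -3, 1.
  1·M_0 + 4·M_1 + 1·M_2 = 6(Δ_1 - Δ_0) = 24
Clamped end conditions give two more equations: 2h_0·M_0 + h_0·M_1 = 6(Δ_0 - S'(-1)) = -6 and h_1·M_1 + 2h_1·M_2 = 6(S'(1) - Δ_1) = -9.
Solving the tridiagonal system: M_0 = -33/4, M_1 = 21/2, M_2 = -39/4.
On [-1, 0], with S_0(x) = a_0 + b_0·(x + 1) + c_0·(x + 1)² + d_0·(x + 1)³: c_0 = M_0/2 = -33/8, d_0 = (M_1 - M_0)/(6h_0) = 25/8, b_0 = Δ_0 - h_0(2M_0 + M_1)/6 = -2.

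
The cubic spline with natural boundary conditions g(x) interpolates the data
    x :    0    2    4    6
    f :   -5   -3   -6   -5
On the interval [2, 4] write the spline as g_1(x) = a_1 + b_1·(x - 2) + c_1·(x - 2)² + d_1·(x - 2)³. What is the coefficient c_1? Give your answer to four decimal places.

Let m_i = g''(x_i). Step sizes h_i = 2, 2, 2; slopes of the chords Δ_i = (y_(i+1) - y_i)/h_i = 1, -3/2, 1/2.
  2·m_0 + 8·m_1 + 2·m_2 = 6(Δ_1 - Δ_0) = -15
  2·m_1 + 8·m_2 + 2·m_3 = 6(Δ_2 - Δ_1) = 12
Natural end conditions: m_0 = m_3 = 0.
Hence m_0 = 0, m_1 = -12/5, m_2 = 21/10, m_3 = 0.
On [2, 4], with g_1(x) = a_1 + b_1·(x - 2) + c_1·(x - 2)² + d_1·(x - 2)³: c_1 = m_1/2 = -6/5, d_1 = (m_2 - m_1)/(6h_1) = 3/8, b_1 = Δ_1 - h_1(2m_1 + m_2)/6 = -3/5.

-1.2000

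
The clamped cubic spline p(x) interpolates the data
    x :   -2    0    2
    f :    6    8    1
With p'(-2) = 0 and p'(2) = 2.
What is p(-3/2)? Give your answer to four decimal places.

6.5352

Write σ_i for p''(x_i). With h_i = 2, 2 and divided differences Δ_i = 1, -7/2, the continuity of p' gives the tridiagonal system
  2·σ_0 + 8·σ_1 + 2·σ_2 = 6(Δ_1 - Δ_0) = -27
Clamped end conditions give two more equations: 2h_0·σ_0 + h_0·σ_1 = 6(Δ_0 - p'(-2)) = 6 and h_1·σ_1 + 2h_1·σ_2 = 6(p'(2) - Δ_1) = 33.
Hence σ_0 = 43/8, σ_1 = -31/4, σ_2 = 97/8.
On [-2, 0], p(x) = 6 + 0·(x + 2) + 43/16·(x + 2)² - 35/32·(x + 2)³.
With (x + 2) = 1/2: p(-3/2) = 1673/256.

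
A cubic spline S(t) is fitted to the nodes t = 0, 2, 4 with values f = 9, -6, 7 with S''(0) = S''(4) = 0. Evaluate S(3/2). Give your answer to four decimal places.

Put M_i = S'' at the i-th knot. Here h = (2, 2) and Δ = (-15/2, 13/2), so the interior equations h_(i-1)·M_(i-1) + 2(h_(i-1)+h_i)·M_i + h_i·M_(i+1) = 6(Δ_i − Δ_(i-1)) read
  2·M_0 + 8·M_1 + 2·M_2 = 6(Δ_1 - Δ_0) = 84
Natural end conditions: M_0 = M_2 = 0.
Forward elimination and back-substitution give M_0 = 0, M_1 = 21/2, M_2 = 0.
On [0, 2], S(t) = 9 - 11·t + 0·t² + 7/8·t³.
With t = 3/2: S(3/2) = -291/64.

-4.5469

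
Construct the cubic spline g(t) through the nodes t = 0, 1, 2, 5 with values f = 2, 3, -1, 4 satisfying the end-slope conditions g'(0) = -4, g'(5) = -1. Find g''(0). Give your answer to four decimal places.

22.6897

With M_i denoting the second derivative at x_i, h_i = 1, 1, 3, and Δ_i = (y_(i+1) − y_i)/h_i = 1, -4, 5/3:
  1·M_0 + 4·M_1 + 1·M_2 = 6(Δ_1 - Δ_0) = -30
  1·M_1 + 8·M_2 + 3·M_3 = 6(Δ_2 - Δ_1) = 34
Clamped end conditions give two more equations: 2h_0·M_0 + h_0·M_1 = 6(Δ_0 - g'(0)) = 30 and h_2·M_2 + 2h_2·M_3 = 6(g'(5) - Δ_2) = -16.
Forward elimination and back-substitution give M_0 = 658/29, M_1 = -446/29, M_2 = 256/29, M_3 = -616/87.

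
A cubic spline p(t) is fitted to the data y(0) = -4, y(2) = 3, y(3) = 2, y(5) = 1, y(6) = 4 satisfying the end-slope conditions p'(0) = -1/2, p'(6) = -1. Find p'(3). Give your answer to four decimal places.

Write σ_i for p''(x_i). With h_i = 2, 1, 2, 1 and divided differences Δ_i = 7/2, -1, -1/2, 3, the continuity of p' gives the tridiagonal system
  2·σ_0 + 6·σ_1 + 1·σ_2 = 6(Δ_1 - Δ_0) = -27
  1·σ_1 + 6·σ_2 + 2·σ_3 = 6(Δ_2 - Δ_1) = 3
  2·σ_2 + 6·σ_3 + 1·σ_4 = 6(Δ_3 - Δ_2) = 21
Clamped end conditions give two more equations: 2h_0·σ_0 + h_0·σ_1 = 6(Δ_0 - p'(0)) = 24 and h_3·σ_3 + 2h_3·σ_4 = 6(p'(6) - Δ_3) = -24.
Solving: σ_0 = 1837/186, σ_1 = -721/93, σ_2 = -22/93, σ_3 = 566/93, σ_4 = -1399/93.
On [3, 5], p'(t) = b_2 + 2c_2·(t - 3) + 3d_2·(t - 3)² with b_2 = Δ_2 - h_2(2σ_2 + σ_3)/6 = -147/62, c_2 = σ_2/2 = -11/93, d_2 = (σ_3 - σ_2)/(6h_2) = 49/93. So p'(3) = -147/62.

-2.3710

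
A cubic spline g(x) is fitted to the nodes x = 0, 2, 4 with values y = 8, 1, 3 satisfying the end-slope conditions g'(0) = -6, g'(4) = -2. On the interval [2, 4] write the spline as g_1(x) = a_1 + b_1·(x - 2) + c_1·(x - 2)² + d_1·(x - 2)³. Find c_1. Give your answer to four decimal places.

2.3750

Write M_i for g''(x_i). With h_i = 2, 2 and divided differences Δ_i = -7/2, 1, the continuity of g' gives the tridiagonal system
  2·M_0 + 8·M_1 + 2·M_2 = 6(Δ_1 - Δ_0) = 27
Clamped end conditions give two more equations: 2h_0·M_0 + h_0·M_1 = 6(Δ_0 - g'(0)) = 15 and h_1·M_1 + 2h_1·M_2 = 6(g'(4) - Δ_1) = -18.
Solving the tridiagonal system: M_0 = 11/8, M_1 = 19/4, M_2 = -55/8.
On [2, 4], with g_1(x) = a_1 + b_1·(x - 2) + c_1·(x - 2)² + d_1·(x - 2)³: c_1 = M_1/2 = 19/8, d_1 = (M_2 - M_1)/(6h_1) = -31/32, b_1 = Δ_1 - h_1(2M_1 + M_2)/6 = 1/8.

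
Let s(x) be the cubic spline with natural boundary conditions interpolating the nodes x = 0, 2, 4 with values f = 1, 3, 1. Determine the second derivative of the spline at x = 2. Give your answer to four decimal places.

-1.5000

Put σ_i = s'' at the i-th knot. Here h = (2, 2) and Δ = (1, -1), so the interior equations h_(i-1)·σ_(i-1) + 2(h_(i-1)+h_i)·σ_i + h_i·σ_(i+1) = 6(Δ_i − Δ_(i-1)) read
  2·σ_0 + 8·σ_1 + 2·σ_2 = 6(Δ_1 - Δ_0) = -12
Natural end conditions: σ_0 = σ_2 = 0.
Solving: σ_0 = 0, σ_1 = -3/2, σ_2 = 0.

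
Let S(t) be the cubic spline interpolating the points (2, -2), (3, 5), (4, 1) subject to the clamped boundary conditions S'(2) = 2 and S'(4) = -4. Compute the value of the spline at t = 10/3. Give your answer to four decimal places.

With M_i denoting the second derivative at x_i, h_i = 1, 1, and Δ_i = (y_(i+1) − y_i)/h_i = 7, -4:
  1·M_0 + 4·M_1 + 1·M_2 = 6(Δ_1 - Δ_0) = -66
Clamped end conditions give two more equations: 2h_0·M_0 + h_0·M_1 = 6(Δ_0 - S'(2)) = 30 and h_1·M_1 + 2h_1·M_2 = 6(S'(4) - Δ_1) = 0.
Solving the tridiagonal system: M_0 = 57/2, M_1 = -27, M_2 = 27/2.
On [3, 4], S(t) = 5 + 11/4·(t - 3) - 27/2·(t - 3)² + 27/4·(t - 3)³.
With (t - 3) = 1/3: S(10/3) = 14/3.

4.6667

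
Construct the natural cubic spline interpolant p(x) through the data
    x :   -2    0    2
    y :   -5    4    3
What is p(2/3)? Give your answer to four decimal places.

4.5926

With m_i denoting the second derivative at x_i, h_i = 2, 2, and Δ_i = (y_(i+1) − y_i)/h_i = 9/2, -1/2:
  2·m_0 + 8·m_1 + 2·m_2 = 6(Δ_1 - Δ_0) = -30
Natural end conditions: m_0 = m_2 = 0.
Forward elimination and back-substitution give m_0 = 0, m_1 = -15/4, m_2 = 0.
On [0, 2], p(x) = 4 + 2·x - 15/8·x² + 5/16·x³.
With x = 2/3: p(2/3) = 124/27.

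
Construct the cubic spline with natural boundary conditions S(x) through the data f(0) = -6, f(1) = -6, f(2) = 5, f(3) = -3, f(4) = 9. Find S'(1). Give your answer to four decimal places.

9.3214

With M_i denoting the second derivative at x_i, h_i = 1, 1, 1, 1, and Δ_i = (y_(i+1) − y_i)/h_i = 0, 11, -8, 12:
  1·M_0 + 4·M_1 + 1·M_2 = 6(Δ_1 - Δ_0) = 66
  1·M_1 + 4·M_2 + 1·M_3 = 6(Δ_2 - Δ_1) = -114
  1·M_2 + 4·M_3 + 1·M_4 = 6(Δ_3 - Δ_2) = 120
Natural end conditions: M_0 = M_4 = 0.
Hence M_0 = 0, M_1 = 783/28, M_2 = -321/7, M_3 = 1161/28, M_4 = 0.
On [1, 2], S'(x) = b_1 + 2c_1·(x - 1) + 3d_1·(x - 1)² with b_1 = Δ_1 - h_1(2M_1 + M_2)/6 = 261/28, c_1 = M_1/2 = 783/56, d_1 = (M_2 - M_1)/(6h_1) = -689/56. So S'(1) = 261/28.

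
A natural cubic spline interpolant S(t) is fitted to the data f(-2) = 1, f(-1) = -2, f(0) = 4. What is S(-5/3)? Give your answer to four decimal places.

Put σ_i = S'' at the i-th knot. Here h = (1, 1) and Δ = (-3, 6), so the interior equations h_(i-1)·σ_(i-1) + 2(h_(i-1)+h_i)·σ_i + h_i·σ_(i+1) = 6(Δ_i − Δ_(i-1)) read
  1·σ_0 + 4·σ_1 + 1·σ_2 = 6(Δ_1 - Δ_0) = 54
Natural end conditions: σ_0 = σ_2 = 0.
Forward elimination and back-substitution give σ_0 = 0, σ_1 = 27/2, σ_2 = 0.
On [-2, -1], S(t) = 1 - 21/4·(t + 2) + 0·(t + 2)² + 9/4·(t + 2)³.
With (t + 2) = 1/3: S(-5/3) = -2/3.

-0.6667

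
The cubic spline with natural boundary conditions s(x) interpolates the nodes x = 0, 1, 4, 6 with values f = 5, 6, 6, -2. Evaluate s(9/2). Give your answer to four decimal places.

With M_i denoting the second derivative at x_i, h_i = 1, 3, 2, and Δ_i = (y_(i+1) − y_i)/h_i = 1, 0, -4:
  1·M_0 + 8·M_1 + 3·M_2 = 6(Δ_1 - Δ_0) = -6
  3·M_1 + 10·M_2 + 2·M_3 = 6(Δ_2 - Δ_1) = -24
Natural end conditions: M_0 = M_3 = 0.
Hence M_0 = 0, M_1 = 12/71, M_2 = -174/71, M_3 = 0.
On [4, 6], s(x) = 6 - 168/71·(x - 4) - 87/71·(x - 4)² + 29/142·(x - 4)³.
With (x - 4) = 1/2: s(9/2) = 5153/1136.

4.5361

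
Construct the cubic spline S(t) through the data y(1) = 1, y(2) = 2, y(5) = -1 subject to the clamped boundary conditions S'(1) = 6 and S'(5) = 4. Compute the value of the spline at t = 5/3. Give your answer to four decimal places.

2.4815

Write M_i for S''(x_i). With h_i = 1, 3 and divided differences Δ_i = 1, -1, the continuity of S' gives the tridiagonal system
  1·M_0 + 8·M_1 + 3·M_2 = 6(Δ_1 - Δ_0) = -12
Clamped end conditions give two more equations: 2h_0·M_0 + h_0·M_1 = 6(Δ_0 - S'(1)) = -30 and h_1·M_1 + 2h_1·M_2 = 6(S'(5) - Δ_1) = 30.
Solving the tridiagonal system: M_0 = -14, M_1 = -2, M_2 = 6.
On [1, 2], S(t) = 1 + 6·(t - 1) - 7·(t - 1)² + 2·(t - 1)³.
With (t - 1) = 2/3: S(5/3) = 67/27.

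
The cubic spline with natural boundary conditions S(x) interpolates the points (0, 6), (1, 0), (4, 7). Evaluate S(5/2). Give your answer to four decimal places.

-0.0156

Let m_i = S''(x_i). Step sizes h_i = 1, 3; slopes of the chords Δ_i = (y_(i+1) - y_i)/h_i = -6, 7/3.
  1·m_0 + 8·m_1 + 3·m_2 = 6(Δ_1 - Δ_0) = 50
Natural end conditions: m_0 = m_2 = 0.
Forward elimination and back-substitution give m_0 = 0, m_1 = 25/4, m_2 = 0.
On [1, 4], S(x) = 0 - 47/12·(x - 1) + 25/8·(x - 1)² - 25/72·(x - 1)³.
With (x - 1) = 3/2: S(5/2) = -1/64.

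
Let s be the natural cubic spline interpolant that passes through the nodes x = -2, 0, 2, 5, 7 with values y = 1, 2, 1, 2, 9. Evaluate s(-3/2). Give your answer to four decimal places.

1.3708

With M_i denoting the second derivative at x_i, h_i = 2, 2, 3, 2, and Δ_i = (y_(i+1) − y_i)/h_i = 1/2, -1/2, 1/3, 7/2:
  2·M_0 + 8·M_1 + 2·M_2 = 6(Δ_1 - Δ_0) = -6
  2·M_1 + 10·M_2 + 3·M_3 = 6(Δ_2 - Δ_1) = 5
  3·M_2 + 10·M_3 + 2·M_4 = 6(Δ_3 - Δ_2) = 19
Natural end conditions: M_0 = M_4 = 0.
Solving: M_0 = 0, M_1 = -133/172, M_2 = 4/43, M_3 = 161/86, M_4 = 0.
On [-2, 0], s(x) = 1 + 391/516·(x + 2) + 0·(x + 2)² - 133/2064·(x + 2)³.
With (x + 2) = 1/2: s(-3/2) = 7545/5504.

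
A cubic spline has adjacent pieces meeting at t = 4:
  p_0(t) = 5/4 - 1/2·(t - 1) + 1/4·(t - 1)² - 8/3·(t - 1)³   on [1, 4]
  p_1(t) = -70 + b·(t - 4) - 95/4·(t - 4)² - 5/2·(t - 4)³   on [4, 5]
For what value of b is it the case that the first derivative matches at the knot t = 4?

p_0'(t) = -1/2 + 1/2·(t - 1) - 8·(t - 1)², so p_0'(4) = -71. On the right, p_1'(4) = b, so b = -71.

-71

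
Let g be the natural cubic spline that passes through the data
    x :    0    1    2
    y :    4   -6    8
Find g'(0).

Put σ_i = g'' at the i-th knot. Here h = (1, 1) and Δ = (-10, 14), so the interior equations h_(i-1)·σ_(i-1) + 2(h_(i-1)+h_i)·σ_i + h_i·σ_(i+1) = 6(Δ_i − Δ_(i-1)) read
  1·σ_0 + 4·σ_1 + 1·σ_2 = 6(Δ_1 - Δ_0) = 144
Natural end conditions: σ_0 = σ_2 = 0.
Forward elimination and back-substitution give σ_0 = 0, σ_1 = 36, σ_2 = 0.
On [0, 1], g'(x) = b_0 + 2c_0·x + 3d_0·x² with b_0 = Δ_0 - h_0(2σ_0 + σ_1)/6 = -16, c_0 = σ_0/2 = 0, d_0 = (σ_1 - σ_0)/(6h_0) = 6. So g'(0) = -16.

-16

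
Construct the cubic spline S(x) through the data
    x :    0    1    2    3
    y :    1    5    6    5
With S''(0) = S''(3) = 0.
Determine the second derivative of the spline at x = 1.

Put M_i = S'' at the i-th knot. Here h = (1, 1, 1) and Δ = (4, 1, -1), so the interior equations h_(i-1)·M_(i-1) + 2(h_(i-1)+h_i)·M_i + h_i·M_(i+1) = 6(Δ_i − Δ_(i-1)) read
  1·M_0 + 4·M_1 + 1·M_2 = 6(Δ_1 - Δ_0) = -18
  1·M_1 + 4·M_2 + 1·M_3 = 6(Δ_2 - Δ_1) = -12
Natural end conditions: M_0 = M_3 = 0.
Forward elimination and back-substitution give M_0 = 0, M_1 = -4, M_2 = -2, M_3 = 0.

-4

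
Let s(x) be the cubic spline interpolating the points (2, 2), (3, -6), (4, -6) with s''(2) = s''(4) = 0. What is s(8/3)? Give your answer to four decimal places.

-4.0741

Write m_i for s''(x_i). With h_i = 1, 1 and divided differences Δ_i = -8, 0, the continuity of s' gives the tridiagonal system
  1·m_0 + 4·m_1 + 1·m_2 = 6(Δ_1 - Δ_0) = 48
Natural end conditions: m_0 = m_2 = 0.
Solving: m_0 = 0, m_1 = 12, m_2 = 0.
On [2, 3], s(x) = 2 - 10·(x - 2) + 0·(x - 2)² + 2·(x - 2)³.
With (x - 2) = 2/3: s(8/3) = -110/27.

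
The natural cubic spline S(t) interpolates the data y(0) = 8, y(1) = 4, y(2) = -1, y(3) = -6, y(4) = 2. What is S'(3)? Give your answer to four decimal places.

Put M_i = S'' at the i-th knot. Here h = (1, 1, 1, 1) and Δ = (-4, -5, -5, 8), so the interior equations h_(i-1)·M_(i-1) + 2(h_(i-1)+h_i)·M_i + h_i·M_(i+1) = 6(Δ_i − Δ_(i-1)) read
  1·M_0 + 4·M_1 + 1·M_2 = 6(Δ_1 - Δ_0) = -6
  1·M_1 + 4·M_2 + 1·M_3 = 6(Δ_2 - Δ_1) = 0
  1·M_2 + 4·M_3 + 1·M_4 = 6(Δ_3 - Δ_2) = 78
Natural end conditions: M_0 = M_4 = 0.
Forward elimination and back-substitution give M_0 = 0, M_1 = -3/14, M_2 = -36/7, M_3 = 291/14, M_4 = 0.
On [3, 4], S'(t) = b_3 + 2c_3·(t - 3) + 3d_3·(t - 3)² with b_3 = Δ_3 - h_3(2M_3 + M_4)/6 = 15/14, c_3 = M_3/2 = 291/28, d_3 = (M_4 - M_3)/(6h_3) = -97/28. So S'(3) = 15/14.

1.0714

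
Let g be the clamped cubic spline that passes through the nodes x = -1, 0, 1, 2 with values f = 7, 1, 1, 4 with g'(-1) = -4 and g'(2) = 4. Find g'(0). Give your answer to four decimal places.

Let σ_i = g''(x_i). Step sizes h_i = 1, 1, 1; slopes of the chords Δ_i = (y_(i+1) - y_i)/h_i = -6, 0, 3.
  1·σ_0 + 4·σ_1 + 1·σ_2 = 6(Δ_1 - Δ_0) = 36
  1·σ_1 + 4·σ_2 + 1·σ_3 = 6(Δ_2 - Δ_1) = 18
Clamped end conditions give two more equations: 2h_0·σ_0 + h_0·σ_1 = 6(Δ_0 - g'(-1)) = -12 and h_2·σ_2 + 2h_2·σ_3 = 6(g'(2) - Δ_2) = 6.
Solving: σ_0 = -178/15, σ_1 = 176/15, σ_2 = 14/15, σ_3 = 38/15.
On [0, 1], g'(x) = b_1 + 2c_1·x + 3d_1·x² with b_1 = Δ_1 - h_1(2σ_1 + σ_2)/6 = -61/15, c_1 = σ_1/2 = 88/15, d_1 = (σ_2 - σ_1)/(6h_1) = -9/5. So g'(0) = -61/15.

-4.0667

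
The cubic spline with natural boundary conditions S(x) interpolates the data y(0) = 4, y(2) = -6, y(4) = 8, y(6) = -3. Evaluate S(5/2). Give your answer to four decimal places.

-3.2094

Write M_i for S''(x_i). With h_i = 2, 2, 2 and divided differences Δ_i = -5, 7, -11/2, the continuity of S' gives the tridiagonal system
  2·M_0 + 8·M_1 + 2·M_2 = 6(Δ_1 - Δ_0) = 72
  2·M_1 + 8·M_2 + 2·M_3 = 6(Δ_2 - Δ_1) = -75
Natural end conditions: M_0 = M_3 = 0.
Solving: M_0 = 0, M_1 = 121/10, M_2 = -62/5, M_3 = 0.
On [2, 4], S(x) = -6 + 46/15·(x - 2) + 121/20·(x - 2)² - 49/24·(x - 2)³.
With (x - 2) = 1/2: S(5/2) = -1027/320.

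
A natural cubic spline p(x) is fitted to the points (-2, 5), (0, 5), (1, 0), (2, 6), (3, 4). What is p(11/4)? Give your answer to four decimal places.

5.1949

With M_i denoting the second derivative at x_i, h_i = 2, 1, 1, 1, and Δ_i = (y_(i+1) − y_i)/h_i = 0, -5, 6, -2:
  2·M_0 + 6·M_1 + 1·M_2 = 6(Δ_1 - Δ_0) = -30
  1·M_1 + 4·M_2 + 1·M_3 = 6(Δ_2 - Δ_1) = 66
  1·M_2 + 4·M_3 + 1·M_4 = 6(Δ_3 - Δ_2) = -48
Natural end conditions: M_0 = M_4 = 0.
Solving: M_0 = 0, M_1 = -381/43, M_2 = 996/43, M_3 = -765/43, M_4 = 0.
On [2, 3], p(x) = 6 + 169/43·(x - 2) - 765/86·(x - 2)² + 255/86·(x - 2)³.
With (x - 2) = 3/4: p(11/4) = 28593/5504.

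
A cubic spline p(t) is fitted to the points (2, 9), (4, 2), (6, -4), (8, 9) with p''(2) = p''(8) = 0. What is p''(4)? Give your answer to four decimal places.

With M_i denoting the second derivative at x_i, h_i = 2, 2, 2, and Δ_i = (y_(i+1) − y_i)/h_i = -7/2, -3, 13/2:
  2·M_0 + 8·M_1 + 2·M_2 = 6(Δ_1 - Δ_0) = 3
  2·M_1 + 8·M_2 + 2·M_3 = 6(Δ_2 - Δ_1) = 57
Natural end conditions: M_0 = M_3 = 0.
Solving the tridiagonal system: M_0 = 0, M_1 = -3/2, M_2 = 15/2, M_3 = 0.

-1.5000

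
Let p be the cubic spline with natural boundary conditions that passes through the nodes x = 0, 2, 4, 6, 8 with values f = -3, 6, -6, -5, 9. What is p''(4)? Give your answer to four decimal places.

With M_i denoting the second derivative at x_i, h_i = 2, 2, 2, 2, and Δ_i = (y_(i+1) − y_i)/h_i = 9/2, -6, 1/2, 7:
  2·M_0 + 8·M_1 + 2·M_2 = 6(Δ_1 - Δ_0) = -63
  2·M_1 + 8·M_2 + 2·M_3 = 6(Δ_2 - Δ_1) = 39
  2·M_2 + 8·M_3 + 2·M_4 = 6(Δ_3 - Δ_2) = 39
Natural end conditions: M_0 = M_4 = 0.
Hence M_0 = 0, M_1 = -531/56, M_2 = 45/7, M_3 = 183/56, M_4 = 0.

6.4286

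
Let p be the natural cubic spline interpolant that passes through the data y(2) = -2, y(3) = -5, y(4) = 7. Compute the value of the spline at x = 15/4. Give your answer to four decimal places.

3.1211

Put m_i = p'' at the i-th knot. Here h = (1, 1) and Δ = (-3, 12), so the interior equations h_(i-1)·m_(i-1) + 2(h_(i-1)+h_i)·m_i + h_i·m_(i+1) = 6(Δ_i − Δ_(i-1)) read
  1·m_0 + 4·m_1 + 1·m_2 = 6(Δ_1 - Δ_0) = 90
Natural end conditions: m_0 = m_2 = 0.
Solving the tridiagonal system: m_0 = 0, m_1 = 45/2, m_2 = 0.
On [3, 4], p(x) = -5 + 9/2·(x - 3) + 45/4·(x - 3)² - 15/4·(x - 3)³.
With (x - 3) = 3/4: p(15/4) = 799/256.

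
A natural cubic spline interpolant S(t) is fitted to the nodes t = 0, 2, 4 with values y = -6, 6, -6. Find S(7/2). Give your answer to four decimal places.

Let σ_i = S''(x_i). Step sizes h_i = 2, 2; slopes of the chords Δ_i = (y_(i+1) - y_i)/h_i = 6, -6.
  2·σ_0 + 8·σ_1 + 2·σ_2 = 6(Δ_1 - Δ_0) = -72
Natural end conditions: σ_0 = σ_2 = 0.
Solving: σ_0 = 0, σ_1 = -9, σ_2 = 0.
On [2, 4], S(t) = 6 + 0·(t - 2) - 9/2·(t - 2)² + 3/4·(t - 2)³.
With (t - 2) = 3/2: S(7/2) = -51/32.

-1.5938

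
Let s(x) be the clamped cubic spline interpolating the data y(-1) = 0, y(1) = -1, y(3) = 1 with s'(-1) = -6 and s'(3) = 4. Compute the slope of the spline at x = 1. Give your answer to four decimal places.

0.8750

Put M_i = s'' at the i-th knot. Here h = (2, 2) and Δ = (-1/2, 1), so the interior equations h_(i-1)·M_(i-1) + 2(h_(i-1)+h_i)·M_i + h_i·M_(i+1) = 6(Δ_i − Δ_(i-1)) read
  2·M_0 + 8·M_1 + 2·M_2 = 6(Δ_1 - Δ_0) = 9
Clamped end conditions give two more equations: 2h_0·M_0 + h_0·M_1 = 6(Δ_0 - s'(-1)) = 33 and h_1·M_1 + 2h_1·M_2 = 6(s'(3) - Δ_1) = 18.
Hence M_0 = 77/8, M_1 = -11/4, M_2 = 47/8.
On [1, 3], s'(x) = b_1 + 2c_1·(x - 1) + 3d_1·(x - 1)² with b_1 = Δ_1 - h_1(2M_1 + M_2)/6 = 7/8, c_1 = M_1/2 = -11/8, d_1 = (M_2 - M_1)/(6h_1) = 23/32. So s'(1) = 7/8.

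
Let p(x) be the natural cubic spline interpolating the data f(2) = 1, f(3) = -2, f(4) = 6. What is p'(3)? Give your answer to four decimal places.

With M_i denoting the second derivative at x_i, h_i = 1, 1, and Δ_i = (y_(i+1) − y_i)/h_i = -3, 8:
  1·M_0 + 4·M_1 + 1·M_2 = 6(Δ_1 - Δ_0) = 66
Natural end conditions: M_0 = M_2 = 0.
Hence M_0 = 0, M_1 = 33/2, M_2 = 0.
On [3, 4], p'(x) = b_1 + 2c_1·(x - 3) + 3d_1·(x - 3)² with b_1 = Δ_1 - h_1(2M_1 + M_2)/6 = 5/2, c_1 = M_1/2 = 33/4, d_1 = (M_2 - M_1)/(6h_1) = -11/4. So p'(3) = 5/2.

2.5000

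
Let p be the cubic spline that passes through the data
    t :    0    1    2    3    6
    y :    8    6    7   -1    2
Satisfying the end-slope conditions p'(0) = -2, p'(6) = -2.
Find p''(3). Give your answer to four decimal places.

Put M_i = p'' at the i-th knot. Here h = (1, 1, 1, 3) and Δ = (-2, 1, -8, 1), so the interior equations h_(i-1)·M_(i-1) + 2(h_(i-1)+h_i)·M_i + h_i·M_(i+1) = 6(Δ_i − Δ_(i-1)) read
  1·M_0 + 4·M_1 + 1·M_2 = 6(Δ_1 - Δ_0) = 18
  1·M_1 + 4·M_2 + 1·M_3 = 6(Δ_2 - Δ_1) = -54
  1·M_2 + 8·M_3 + 3·M_4 = 6(Δ_3 - Δ_2) = 54
Clamped end conditions give two more equations: 2h_0·M_0 + h_0·M_1 = 6(Δ_0 - p'(0)) = 0 and h_3·M_3 + 2h_3·M_4 = 6(p'(6) - Δ_3) = -18.
Solving the tridiagonal system: M_0 = -16/3, M_1 = 32/3, M_2 = -58/3, M_3 = 38/3, M_4 = -28/3.

12.6667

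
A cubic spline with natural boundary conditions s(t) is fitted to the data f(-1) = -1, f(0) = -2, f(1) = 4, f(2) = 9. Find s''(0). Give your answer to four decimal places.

11.6000

Put m_i = s'' at the i-th knot. Here h = (1, 1, 1) and Δ = (-1, 6, 5), so the interior equations h_(i-1)·m_(i-1) + 2(h_(i-1)+h_i)·m_i + h_i·m_(i+1) = 6(Δ_i − Δ_(i-1)) read
  1·m_0 + 4·m_1 + 1·m_2 = 6(Δ_1 - Δ_0) = 42
  1·m_1 + 4·m_2 + 1·m_3 = 6(Δ_2 - Δ_1) = -6
Natural end conditions: m_0 = m_3 = 0.
Solving: m_0 = 0, m_1 = 58/5, m_2 = -22/5, m_3 = 0.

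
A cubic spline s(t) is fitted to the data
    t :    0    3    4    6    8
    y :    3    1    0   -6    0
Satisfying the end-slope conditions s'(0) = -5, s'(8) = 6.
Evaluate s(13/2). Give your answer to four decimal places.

Put M_i = s'' at the i-th knot. Here h = (3, 1, 2, 2) and Δ = (-2/3, -1, -3, 3), so the interior equations h_(i-1)·M_(i-1) + 2(h_(i-1)+h_i)·M_i + h_i·M_(i+1) = 6(Δ_i − Δ_(i-1)) read
  3·M_0 + 8·M_1 + 1·M_2 = 6(Δ_1 - Δ_0) = -2
  1·M_1 + 6·M_2 + 2·M_3 = 6(Δ_2 - Δ_1) = -12
  2·M_2 + 8·M_3 + 2·M_4 = 6(Δ_3 - Δ_2) = 36
Clamped end conditions give two more equations: 2h_0·M_0 + h_0·M_1 = 6(Δ_0 - s'(0)) = 26 and h_3·M_3 + 2h_3·M_4 = 6(s'(8) - Δ_3) = 18.
Forward elimination and back-substitution give M_0 = 157/30, M_1 = -9/5, M_2 = -33/10, M_3 = 24/5, M_4 = 21/10.
On [6, 8], s(t) = -6 - 9/10·(t - 6) + 12/5·(t - 6)² - 9/40·(t - 6)³.
With (t - 6) = 1/2: s(13/2) = -1881/320.

-5.8781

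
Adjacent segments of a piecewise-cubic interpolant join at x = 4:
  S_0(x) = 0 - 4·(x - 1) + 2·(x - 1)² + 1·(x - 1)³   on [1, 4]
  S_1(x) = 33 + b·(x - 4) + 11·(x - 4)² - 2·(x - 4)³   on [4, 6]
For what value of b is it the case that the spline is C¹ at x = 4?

35

S_0'(x) = -4 + 4·(x - 1) + 3·(x - 1)², so S_0'(4) = 35. On the right, S_1'(4) = b, so b = 35.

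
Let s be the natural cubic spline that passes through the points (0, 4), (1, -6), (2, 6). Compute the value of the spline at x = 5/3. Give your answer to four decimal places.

0.3704

Put M_i = s'' at the i-th knot. Here h = (1, 1) and Δ = (-10, 12), so the interior equations h_(i-1)·M_(i-1) + 2(h_(i-1)+h_i)·M_i + h_i·M_(i+1) = 6(Δ_i − Δ_(i-1)) read
  1·M_0 + 4·M_1 + 1·M_2 = 6(Δ_1 - Δ_0) = 132
Natural end conditions: M_0 = M_2 = 0.
Solving the tridiagonal system: M_0 = 0, M_1 = 33, M_2 = 0.
On [1, 2], s(x) = -6 + 1·(x - 1) + 33/2·(x - 1)² - 11/2·(x - 1)³.
With (x - 1) = 2/3: s(5/3) = 10/27.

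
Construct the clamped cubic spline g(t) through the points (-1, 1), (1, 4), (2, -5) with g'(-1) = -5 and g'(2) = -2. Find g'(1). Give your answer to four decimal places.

-6.7500

Put σ_i = g'' at the i-th knot. Here h = (2, 1) and Δ = (3/2, -9), so the interior equations h_(i-1)·σ_(i-1) + 2(h_(i-1)+h_i)·σ_i + h_i·σ_(i+1) = 6(Δ_i − Δ_(i-1)) read
  2·σ_0 + 6·σ_1 + 1·σ_2 = 6(Δ_1 - Δ_0) = -63
Clamped end conditions give two more equations: 2h_0·σ_0 + h_0·σ_1 = 6(Δ_0 - g'(-1)) = 39 and h_1·σ_1 + 2h_1·σ_2 = 6(g'(2) - Δ_1) = 42.
Forward elimination and back-substitution give σ_0 = 85/4, σ_1 = -23, σ_2 = 65/2.
On [1, 2], g'(t) = b_1 + 2c_1·(t - 1) + 3d_1·(t - 1)² with b_1 = Δ_1 - h_1(2σ_1 + σ_2)/6 = -27/4, c_1 = σ_1/2 = -23/2, d_1 = (σ_2 - σ_1)/(6h_1) = 37/4. So g'(1) = -27/4.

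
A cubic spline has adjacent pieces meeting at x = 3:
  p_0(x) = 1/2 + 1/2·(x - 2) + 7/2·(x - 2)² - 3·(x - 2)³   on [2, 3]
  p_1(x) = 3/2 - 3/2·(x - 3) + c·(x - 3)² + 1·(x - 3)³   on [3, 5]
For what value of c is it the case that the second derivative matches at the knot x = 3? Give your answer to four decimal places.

p_0''(x) = 7 - 18·(x - 2), so p_0''(3) = -11. On the right, p_1''(3) = 2c, so c = -11/2.

-5.5000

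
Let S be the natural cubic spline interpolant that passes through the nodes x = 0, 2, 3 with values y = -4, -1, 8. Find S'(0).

-1

With M_i denoting the second derivative at x_i, h_i = 2, 1, and Δ_i = (y_(i+1) − y_i)/h_i = 3/2, 9:
  2·M_0 + 6·M_1 + 1·M_2 = 6(Δ_1 - Δ_0) = 45
Natural end conditions: M_0 = M_2 = 0.
Hence M_0 = 0, M_1 = 15/2, M_2 = 0.
On [0, 2], S'(x) = b_0 + 2c_0·x + 3d_0·x² with b_0 = Δ_0 - h_0(2M_0 + M_1)/6 = -1, c_0 = M_0/2 = 0, d_0 = (M_1 - M_0)/(6h_0) = 5/8. So S'(0) = -1.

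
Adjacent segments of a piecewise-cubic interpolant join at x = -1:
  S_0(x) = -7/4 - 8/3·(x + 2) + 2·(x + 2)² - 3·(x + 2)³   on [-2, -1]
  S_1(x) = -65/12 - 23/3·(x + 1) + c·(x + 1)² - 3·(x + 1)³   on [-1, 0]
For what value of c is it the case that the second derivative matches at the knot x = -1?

S_0''(x) = 4 - 18·(x + 2), so S_0''(-1) = -14. On the right, S_1''(-1) = 2c, so c = -7.

-7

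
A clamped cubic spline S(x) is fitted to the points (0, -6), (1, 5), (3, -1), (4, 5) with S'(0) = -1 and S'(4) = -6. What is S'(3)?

Put M_i = S'' at the i-th knot. Here h = (1, 2, 1) and Δ = (11, -3, 6), so the interior equations h_(i-1)·M_(i-1) + 2(h_(i-1)+h_i)·M_i + h_i·M_(i+1) = 6(Δ_i − Δ_(i-1)) read
  1·M_0 + 6·M_1 + 2·M_2 = 6(Δ_1 - Δ_0) = -84
  2·M_1 + 6·M_2 + 1·M_3 = 6(Δ_2 - Δ_1) = 54
Clamped end conditions give two more equations: 2h_0·M_0 + h_0·M_1 = 6(Δ_0 - S'(0)) = 72 and h_2·M_2 + 2h_2·M_3 = 6(S'(4) - Δ_2) = -72.
Solving the tridiagonal system: M_0 = 52, M_1 = -32, M_2 = 28, M_3 = -50.
On [3, 4], S'(x) = b_2 + 2c_2·(x - 3) + 3d_2·(x - 3)² with b_2 = Δ_2 - h_2(2M_2 + M_3)/6 = 5, c_2 = M_2/2 = 14, d_2 = (M_3 - M_2)/(6h_2) = -13. So S'(3) = 5.

5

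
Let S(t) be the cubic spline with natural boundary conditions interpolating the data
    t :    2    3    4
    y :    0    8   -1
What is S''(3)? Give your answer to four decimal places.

-25.5000

Put M_i = S'' at the i-th knot. Here h = (1, 1) and Δ = (8, -9), so the interior equations h_(i-1)·M_(i-1) + 2(h_(i-1)+h_i)·M_i + h_i·M_(i+1) = 6(Δ_i − Δ_(i-1)) read
  1·M_0 + 4·M_1 + 1·M_2 = 6(Δ_1 - Δ_0) = -102
Natural end conditions: M_0 = M_2 = 0.
Hence M_0 = 0, M_1 = -51/2, M_2 = 0.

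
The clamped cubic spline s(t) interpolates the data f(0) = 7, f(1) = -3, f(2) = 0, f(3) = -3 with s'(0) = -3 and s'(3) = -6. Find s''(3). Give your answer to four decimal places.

Let σ_i = s''(x_i). Step sizes h_i = 1, 1, 1; slopes of the chords Δ_i = (y_(i+1) - y_i)/h_i = -10, 3, -3.
  1·σ_0 + 4·σ_1 + 1·σ_2 = 6(Δ_1 - Δ_0) = 78
  1·σ_1 + 4·σ_2 + 1·σ_3 = 6(Δ_2 - Δ_1) = -36
Clamped end conditions give two more equations: 2h_0·σ_0 + h_0·σ_1 = 6(Δ_0 - s'(0)) = -42 and h_2·σ_2 + 2h_2·σ_3 = 6(s'(3) - Δ_2) = -18.
Hence σ_0 = -188/5, σ_1 = 166/5, σ_2 = -86/5, σ_3 = -2/5.

-0.4000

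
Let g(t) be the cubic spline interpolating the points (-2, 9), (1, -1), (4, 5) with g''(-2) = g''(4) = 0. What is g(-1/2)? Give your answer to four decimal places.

Write m_i for g''(x_i). With h_i = 3, 3 and divided differences Δ_i = -10/3, 2, the continuity of g' gives the tridiagonal system
  3·m_0 + 12·m_1 + 3·m_2 = 6(Δ_1 - Δ_0) = 32
Natural end conditions: m_0 = m_2 = 0.
Hence m_0 = 0, m_1 = 8/3, m_2 = 0.
On [-2, 1], g(t) = 9 - 14/3·(t + 2) + 0·(t + 2)² + 4/27·(t + 2)³.
With (t + 2) = 3/2: g(-1/2) = 5/2.

2.5000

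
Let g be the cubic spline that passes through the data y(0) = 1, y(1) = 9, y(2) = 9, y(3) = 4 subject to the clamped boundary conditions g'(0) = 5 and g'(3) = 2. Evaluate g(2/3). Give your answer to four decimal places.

Let M_i = g''(x_i). Step sizes h_i = 1, 1, 1; slopes of the chords Δ_i = (y_(i+1) - y_i)/h_i = 8, 0, -5.
  1·M_0 + 4·M_1 + 1·M_2 = 6(Δ_1 - Δ_0) = -48
  1·M_1 + 4·M_2 + 1·M_3 = 6(Δ_2 - Δ_1) = -30
Clamped end conditions give two more equations: 2h_0·M_0 + h_0·M_1 = 6(Δ_0 - g'(0)) = 18 and h_2·M_2 + 2h_2·M_3 = 6(g'(3) - Δ_2) = 42.
Solving: M_0 = 78/5, M_1 = -66/5, M_2 = -54/5, M_3 = 132/5.
On [0, 1], g(t) = 1 + 5·t + 39/5·t² - 24/5·t³.
With t = 2/3: g(2/3) = 287/45.

6.3778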